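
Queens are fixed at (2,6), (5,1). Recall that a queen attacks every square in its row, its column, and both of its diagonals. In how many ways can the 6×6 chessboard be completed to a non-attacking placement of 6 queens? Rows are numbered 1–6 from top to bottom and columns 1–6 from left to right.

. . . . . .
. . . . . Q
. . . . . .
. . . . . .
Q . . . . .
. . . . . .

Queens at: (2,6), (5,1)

1

Branch on row 1: col 2 → 0; col 3 → 1; col 4 → 0.
Sum: 0 + 1 + 0 = 1.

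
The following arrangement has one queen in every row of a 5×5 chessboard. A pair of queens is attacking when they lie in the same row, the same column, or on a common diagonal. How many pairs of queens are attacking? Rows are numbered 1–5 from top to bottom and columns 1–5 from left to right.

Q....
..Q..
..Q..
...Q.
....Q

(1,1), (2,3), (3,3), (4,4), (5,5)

7

Same column: (2,3)–(3,3) (column 3).
Same diagonal: (1,1)–(3,3) (|1−3| = |1−3| = 2); (1,1)–(4,4) (|1−4| = |1−4| = 3); (1,1)–(5,5) (|1−5| = |1−5| = 4); (3,3)–(4,4) (|3−4| = |3−4| = 1); (3,3)–(5,5) (|3−5| = |3−5| = 2); (4,4)–(5,5) (|4−5| = |4−5| = 1).
Total attacking pairs: 7.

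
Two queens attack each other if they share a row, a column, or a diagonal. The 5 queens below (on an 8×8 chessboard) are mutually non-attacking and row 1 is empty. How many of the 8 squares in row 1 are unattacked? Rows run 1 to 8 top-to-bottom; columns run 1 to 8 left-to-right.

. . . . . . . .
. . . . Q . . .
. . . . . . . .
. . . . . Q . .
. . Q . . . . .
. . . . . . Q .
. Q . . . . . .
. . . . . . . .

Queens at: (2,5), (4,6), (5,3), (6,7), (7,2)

(2,5) attacks row 1 at column 5 and diagonals 4, 6.
(4,6) attacks row 1 at column 6 and diagonals 3.
(5,3) attacks row 1 at column 3 and diagonals 7.
(6,7) attacks row 1 at column 7 and diagonals 2.
(7,2) attacks row 1 at column 2 and diagonals 8.
Attacked columns: {2, 3, 4, 5, 6, 7, 8}. Safe: {1}.

1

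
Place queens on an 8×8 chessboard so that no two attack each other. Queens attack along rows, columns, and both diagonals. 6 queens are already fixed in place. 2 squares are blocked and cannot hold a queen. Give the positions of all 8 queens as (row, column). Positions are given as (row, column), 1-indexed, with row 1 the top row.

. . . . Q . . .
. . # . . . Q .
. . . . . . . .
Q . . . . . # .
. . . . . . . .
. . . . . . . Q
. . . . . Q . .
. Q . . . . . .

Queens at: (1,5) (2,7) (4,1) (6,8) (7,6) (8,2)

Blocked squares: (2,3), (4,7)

Row 3: attacked by (1,5)→{3,5,7}; (2,7)→{6,7,8}; (4,1)→{1,2}; (6,8)→{5,8}; (7,6)→{2,6}; (8,2)→{2,7}. Safe: 4. Place at column 4.
Row 5: attacked by (1,5)→{1,5}; (2,7)→{4,7}; (3,4)→{2,4,6}; (4,1)→{1,2}; (6,8)→{7,8}; (7,6)→{4,6,8}; (8,2)→{2,5}. Safe: 3. Place at column 3.
Columns [5, 7, 4, 1, 3, 8, 6, 2], r−c [-4, -5, -1, 3, 2, -2, 1, 6], r+c [6, 9, 7, 5, 8, 14, 13, 10] are all distinct, so no two queens attack.

(1,5) (2,7) (3,4) (4,1) (5,3) (6,8) (7,6) (8,2)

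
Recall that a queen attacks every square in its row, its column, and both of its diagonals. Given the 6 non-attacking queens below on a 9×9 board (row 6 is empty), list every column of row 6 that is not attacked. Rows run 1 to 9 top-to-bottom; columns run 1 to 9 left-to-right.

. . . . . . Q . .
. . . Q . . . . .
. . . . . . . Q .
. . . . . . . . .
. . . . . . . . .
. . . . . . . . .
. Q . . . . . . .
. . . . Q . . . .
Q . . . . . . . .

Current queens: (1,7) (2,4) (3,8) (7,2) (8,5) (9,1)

columns 6, 9

(1,7) attacks row 6 at column 7 and diagonals 2.
(2,4) attacks row 6 at column 4 and diagonals 8.
(3,8) attacks row 6 at column 8 and diagonals 5.
(7,2) attacks row 6 at column 2 and diagonals 1, 3.
(8,5) attacks row 6 at column 5 and diagonals 3, 7.
(9,1) attacks row 6 at column 1 and diagonals 4.
Attacked columns: {1, 2, 3, 4, 5, 7, 8}. Safe: {6, 9}.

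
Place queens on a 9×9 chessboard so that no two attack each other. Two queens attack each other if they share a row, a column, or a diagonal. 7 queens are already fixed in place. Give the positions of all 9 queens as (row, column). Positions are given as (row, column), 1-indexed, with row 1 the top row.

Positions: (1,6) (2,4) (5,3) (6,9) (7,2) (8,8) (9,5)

Row 3: attacked by (1,6)→{4,6,8}; (2,4)→{3,4,5}; (5,3)→{1,3,5}; (6,9)→{6,9}; (7,2)→{2,6}; (8,8)→{3,8}; (9,5)→{5}. Safe: 7. Place at column 7.
Row 4: attacked by (1,6)→{3,6,9}; (2,4)→{2,4,6}; (3,7)→{6,7,8}; (5,3)→{2,3,4}; (6,9)→{7,9}; (7,2)→{2,5}; (8,8)→{4,8}; (9,5)→{5}. Safe: 1. Place at column 1.
Columns [6, 4, 7, 1, 3, 9, 2, 8, 5], r−c [-5, -2, -4, 3, 2, -3, 5, 0, 4], r+c [7, 6, 10, 5, 8, 15, 9, 16, 14] are all distinct, so no two queens attack.

(1,6) (2,4) (3,7) (4,1) (5,3) (6,9) (7,2) (8,8) (9,5)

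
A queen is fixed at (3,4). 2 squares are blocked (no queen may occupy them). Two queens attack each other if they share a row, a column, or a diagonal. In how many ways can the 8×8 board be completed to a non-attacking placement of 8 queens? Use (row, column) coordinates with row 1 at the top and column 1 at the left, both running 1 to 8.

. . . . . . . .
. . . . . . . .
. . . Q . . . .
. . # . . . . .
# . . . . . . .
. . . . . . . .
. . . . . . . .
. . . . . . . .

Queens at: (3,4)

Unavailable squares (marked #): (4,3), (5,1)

Branch on row 1: col 1 → 1; col 3 → 2; col 5 → 6; col 7 → 1; col 8 → 1.
Sum: 1 + 2 + 6 + 1 + 1 = 11.

11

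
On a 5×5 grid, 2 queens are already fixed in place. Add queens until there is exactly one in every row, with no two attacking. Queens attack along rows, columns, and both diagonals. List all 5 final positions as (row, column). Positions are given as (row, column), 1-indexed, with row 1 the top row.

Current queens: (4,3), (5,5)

(1,2) (2,4) (3,1) (4,3) (5,5)

Row 1: attacked by (4,3)→{3}; (5,5)→{1,5}. Safe: 2, 4. Place at column 2.
Row 2: attacked by (1,2)→{1,2,3}; (4,3)→{1,3,5}; (5,5)→{2,5}. Safe: 4. Place at column 4.
Row 3: attacked by (1,2)→{2,4}; (2,4)→{3,4,5}; (4,3)→{2,3,4}; (5,5)→{3,5}. Safe: 1. Place at column 1.
Columns [2, 4, 1, 3, 5], r−c [-1, -2, 2, 1, 0], r+c [3, 6, 4, 7, 10] are all distinct, so no two queens attack.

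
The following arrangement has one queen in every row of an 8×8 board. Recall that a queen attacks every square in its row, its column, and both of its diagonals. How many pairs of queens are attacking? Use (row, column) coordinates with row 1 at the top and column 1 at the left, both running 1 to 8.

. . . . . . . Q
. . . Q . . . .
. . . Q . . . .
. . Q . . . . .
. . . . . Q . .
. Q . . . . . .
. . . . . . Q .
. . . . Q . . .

Same column: (2,4)–(3,4) (column 4).
Same diagonal: (3,4)–(4,3) (|3−4| = |4−3| = 1); (3,4)–(5,6) (|3−5| = |4−6| = 2).
Total attacking pairs: 3.

3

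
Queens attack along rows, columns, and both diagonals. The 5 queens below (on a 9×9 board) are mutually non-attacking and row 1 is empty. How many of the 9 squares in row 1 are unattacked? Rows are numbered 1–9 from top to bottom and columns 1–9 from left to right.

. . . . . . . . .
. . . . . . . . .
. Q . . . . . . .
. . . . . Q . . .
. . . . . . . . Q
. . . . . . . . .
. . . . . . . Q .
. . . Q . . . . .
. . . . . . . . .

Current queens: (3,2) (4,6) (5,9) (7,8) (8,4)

2

(3,2) attacks row 1 at column 2 and diagonals 4.
(4,6) attacks row 1 at column 6 and diagonals 3, 9.
(5,9) attacks row 1 at column 9 and diagonals 5.
(7,8) attacks row 1 at column 8 and diagonals 2.
(8,4) attacks row 1 at column 4.
Attacked columns: {2, 3, 4, 5, 6, 8, 9}. Safe: {1, 7}.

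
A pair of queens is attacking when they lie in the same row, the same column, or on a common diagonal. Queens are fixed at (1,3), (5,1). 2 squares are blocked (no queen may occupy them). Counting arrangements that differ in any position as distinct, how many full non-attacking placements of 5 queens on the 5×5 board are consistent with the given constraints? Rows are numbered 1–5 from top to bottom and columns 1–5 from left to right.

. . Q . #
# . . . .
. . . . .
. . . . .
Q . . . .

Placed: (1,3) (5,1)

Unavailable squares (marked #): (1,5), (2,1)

1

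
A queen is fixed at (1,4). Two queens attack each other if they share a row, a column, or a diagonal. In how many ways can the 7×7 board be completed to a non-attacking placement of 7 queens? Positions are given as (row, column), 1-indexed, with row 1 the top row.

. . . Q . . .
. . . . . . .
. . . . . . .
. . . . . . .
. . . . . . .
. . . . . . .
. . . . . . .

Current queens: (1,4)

6

Branch on row 2: col 1 → 2; col 2 → 1; col 6 → 1; col 7 → 2.
Sum: 2 + 1 + 1 + 2 = 6.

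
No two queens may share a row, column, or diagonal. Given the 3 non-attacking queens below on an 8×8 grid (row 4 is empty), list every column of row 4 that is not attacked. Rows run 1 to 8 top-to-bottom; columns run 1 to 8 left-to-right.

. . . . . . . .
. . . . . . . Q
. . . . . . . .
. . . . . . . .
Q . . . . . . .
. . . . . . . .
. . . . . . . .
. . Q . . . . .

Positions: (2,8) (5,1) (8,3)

columns 4, 5

(2,8) attacks row 4 at column 8 and diagonals 6.
(5,1) attacks row 4 at column 1 and diagonals 2.
(8,3) attacks row 4 at column 3 and diagonals 7.
Attacked columns: {1, 2, 3, 6, 7, 8}. Safe: {4, 5}.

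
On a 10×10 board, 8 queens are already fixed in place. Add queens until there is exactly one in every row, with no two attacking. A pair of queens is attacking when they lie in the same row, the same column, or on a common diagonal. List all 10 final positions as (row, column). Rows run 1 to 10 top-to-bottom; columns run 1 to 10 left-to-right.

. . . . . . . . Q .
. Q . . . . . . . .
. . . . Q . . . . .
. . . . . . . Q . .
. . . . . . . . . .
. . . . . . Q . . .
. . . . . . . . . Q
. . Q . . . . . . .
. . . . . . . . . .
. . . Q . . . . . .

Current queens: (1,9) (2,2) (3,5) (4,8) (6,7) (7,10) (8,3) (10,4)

(1,9) (2,2) (3,5) (4,8) (5,1) (6,7) (7,10) (8,3) (9,6) (10,4)

Row 5: attacked by (1,9)→{5,9}; (2,2)→{2,5}; (3,5)→{3,5,7}; (4,8)→{7,8,9}; (6,7)→{6,7,8}; (7,10)→{8,10}; (8,3)→{3,6}; (10,4)→{4,9}. Safe: 1. Place at column 1.
Row 9: attacked by (1,9)→{1,9}; (2,2)→{2,9}; (3,5)→{5}; (4,8)→{3,8}; (5,1)→{1,5}; (6,7)→{4,7,10}; (7,10)→{8,10}; (8,3)→{2,3,4}; (10,4)→{3,4,5}. Safe: 6. Place at column 6.
Columns [9, 2, 5, 8, 1, 7, 10, 3, 6, 4], r−c [-8, 0, -2, -4, 4, -1, -3, 5, 3, 6], r+c [10, 4, 8, 12, 6, 13, 17, 11, 15, 14] are all distinct, so no two queens attack.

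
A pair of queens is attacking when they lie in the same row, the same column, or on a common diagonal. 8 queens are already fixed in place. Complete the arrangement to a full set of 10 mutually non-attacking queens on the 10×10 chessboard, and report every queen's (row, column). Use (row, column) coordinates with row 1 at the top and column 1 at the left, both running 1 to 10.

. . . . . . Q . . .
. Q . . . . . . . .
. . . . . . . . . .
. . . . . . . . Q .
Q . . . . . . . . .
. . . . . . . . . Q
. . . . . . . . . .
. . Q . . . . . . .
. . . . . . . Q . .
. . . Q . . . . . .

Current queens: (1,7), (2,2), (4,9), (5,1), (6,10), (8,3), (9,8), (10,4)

Row 3: attacked by (1,7)→{5,7,9}; (2,2)→{1,2,3}; (4,9)→{8,9,10}; (5,1)→{1,3}; (6,10)→{7,10}; (8,3)→{3,8}; (9,8)→{2,8}; (10,4)→{4}. Safe: 6. Place at column 6.
Row 7: attacked by (1,7)→{1,7}; (2,2)→{2,7}; (3,6)→{2,6,10}; (4,9)→{6,9}; (5,1)→{1,3}; (6,10)→{9,10}; (8,3)→{2,3,4}; (9,8)→{6,8,10}; (10,4)→{1,4,7}. Safe: 5. Place at column 5.
Columns [7, 2, 6, 9, 1, 10, 5, 3, 8, 4], r−c [-6, 0, -3, -5, 4, -4, 2, 5, 1, 6], r+c [8, 4, 9, 13, 6, 16, 12, 11, 17, 14] are all distinct, so no two queens attack.

(1,7) (2,2) (3,6) (4,9) (5,1) (6,10) (7,5) (8,3) (9,8) (10,4)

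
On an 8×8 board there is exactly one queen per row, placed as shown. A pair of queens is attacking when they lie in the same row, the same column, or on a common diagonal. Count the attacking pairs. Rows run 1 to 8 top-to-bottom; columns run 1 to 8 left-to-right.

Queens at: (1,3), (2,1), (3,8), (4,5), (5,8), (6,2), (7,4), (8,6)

Same column: (3,8)–(5,8) (column 8).
Same diagonal: (3,8)–(7,4) (|3−7| = |8−4| = 4).
Total attacking pairs: 2.

2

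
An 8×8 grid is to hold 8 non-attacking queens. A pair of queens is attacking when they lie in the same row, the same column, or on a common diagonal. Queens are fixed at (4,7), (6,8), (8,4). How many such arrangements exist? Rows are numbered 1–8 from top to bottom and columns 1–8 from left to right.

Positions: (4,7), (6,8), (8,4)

Branch on row 1: col 1 → 0; col 2 → 0; col 5 → 1; col 6 → 1.
Sum: 0 + 0 + 1 + 1 = 2.

2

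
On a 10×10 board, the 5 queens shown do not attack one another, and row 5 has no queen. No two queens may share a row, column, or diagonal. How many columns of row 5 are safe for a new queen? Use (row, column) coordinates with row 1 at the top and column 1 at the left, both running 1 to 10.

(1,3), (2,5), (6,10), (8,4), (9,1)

1

(1,3) attacks row 5 at column 3 and diagonals 7.
(2,5) attacks row 5 at column 5 and diagonals 2, 8.
(6,10) attacks row 5 at column 10 and diagonals 9.
(8,4) attacks row 5 at column 4 and diagonals 1, 7.
(9,1) attacks row 5 at column 1 and diagonals 5.
Attacked columns: {1, 2, 3, 4, 5, 7, 8, 9, 10}. Safe: {6}.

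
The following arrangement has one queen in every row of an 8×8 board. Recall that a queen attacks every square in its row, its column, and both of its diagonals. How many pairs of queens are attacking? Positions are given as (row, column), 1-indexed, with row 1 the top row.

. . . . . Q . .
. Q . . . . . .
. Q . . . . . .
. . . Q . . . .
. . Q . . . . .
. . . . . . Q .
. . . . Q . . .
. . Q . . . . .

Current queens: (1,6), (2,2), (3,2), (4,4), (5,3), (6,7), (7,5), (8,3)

5

Same column: (2,2)–(3,2) (column 2); (5,3)–(8,3) (column 3).
Same diagonal: (2,2)–(4,4) (|2−4| = |2−4| = 2); (4,4)–(5,3) (|4−5| = |4−3| = 1); (5,3)–(7,5) (|5−7| = |3−5| = 2).
Total attacking pairs: 5.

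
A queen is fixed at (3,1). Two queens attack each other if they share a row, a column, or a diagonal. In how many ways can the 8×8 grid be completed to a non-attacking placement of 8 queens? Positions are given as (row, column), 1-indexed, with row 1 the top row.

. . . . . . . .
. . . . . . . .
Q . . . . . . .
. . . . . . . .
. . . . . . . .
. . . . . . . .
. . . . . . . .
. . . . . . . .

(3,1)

16

Branch on row 1: col 2 → 1; col 4 → 4; col 5 → 4; col 6 → 4; col 7 → 1; col 8 → 2.
Sum: 1 + 4 + 4 + 4 + 1 + 2 = 16.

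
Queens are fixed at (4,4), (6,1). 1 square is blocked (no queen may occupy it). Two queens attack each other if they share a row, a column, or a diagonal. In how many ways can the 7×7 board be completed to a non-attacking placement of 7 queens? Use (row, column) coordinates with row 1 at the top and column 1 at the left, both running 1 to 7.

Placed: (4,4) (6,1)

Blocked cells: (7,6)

2

Branch on row 1: col 2 → 0; col 3 → 1; col 5 → 1.
Sum: 0 + 1 + 1 = 2.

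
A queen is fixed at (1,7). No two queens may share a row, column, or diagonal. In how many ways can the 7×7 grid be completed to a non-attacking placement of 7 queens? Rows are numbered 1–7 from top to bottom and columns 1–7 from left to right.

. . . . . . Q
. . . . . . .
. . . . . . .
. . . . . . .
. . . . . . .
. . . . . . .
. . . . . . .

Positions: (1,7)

4

Branch on row 2: col 1 → 0; col 2 → 1; col 3 → 1; col 4 → 1; col 5 → 1.
Sum: 0 + 1 + 1 + 1 + 1 = 4.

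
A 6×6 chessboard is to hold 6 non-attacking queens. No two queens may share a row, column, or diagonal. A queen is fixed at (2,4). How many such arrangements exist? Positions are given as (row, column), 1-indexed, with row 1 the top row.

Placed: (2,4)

1

Branch on row 1: col 1 → 0; col 2 → 1; col 6 → 0.
Sum: 0 + 1 + 0 = 1.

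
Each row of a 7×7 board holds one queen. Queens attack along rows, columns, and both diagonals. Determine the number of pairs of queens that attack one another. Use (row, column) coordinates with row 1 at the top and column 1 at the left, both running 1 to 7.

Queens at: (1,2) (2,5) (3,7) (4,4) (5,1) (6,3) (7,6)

0

All columns are distinct and no two queens satisfy |Δrow| = |Δcol|, so no pair attacks.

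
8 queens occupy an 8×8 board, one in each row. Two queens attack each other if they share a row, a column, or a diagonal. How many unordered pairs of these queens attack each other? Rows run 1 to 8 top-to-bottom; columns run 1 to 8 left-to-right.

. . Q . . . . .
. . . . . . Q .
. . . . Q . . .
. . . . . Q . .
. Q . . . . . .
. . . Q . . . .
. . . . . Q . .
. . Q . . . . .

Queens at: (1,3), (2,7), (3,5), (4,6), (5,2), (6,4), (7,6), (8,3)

Same column: (1,3)–(8,3) (column 3); (4,6)–(7,6) (column 6).
Same diagonal: (1,3)–(3,5) (|1−3| = |3−5| = 2); (1,3)–(4,6) (|1−4| = |3−6| = 3); (3,5)–(4,6) (|3−4| = |5−6| = 1); (4,6)–(6,4) (|4−6| = |6−4| = 2).
Total attacking pairs: 6.

6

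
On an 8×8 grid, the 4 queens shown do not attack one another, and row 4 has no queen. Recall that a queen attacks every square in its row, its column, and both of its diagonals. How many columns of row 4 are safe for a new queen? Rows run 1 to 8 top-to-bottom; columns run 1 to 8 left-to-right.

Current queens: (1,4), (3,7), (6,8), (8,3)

2

(1,4) attacks row 4 at column 4 and diagonals 1, 7.
(3,7) attacks row 4 at column 7 and diagonals 6, 8.
(6,8) attacks row 4 at column 8 and diagonals 6.
(8,3) attacks row 4 at column 3 and diagonals 7.
Attacked columns: {1, 3, 4, 6, 7, 8}. Safe: {2, 5}.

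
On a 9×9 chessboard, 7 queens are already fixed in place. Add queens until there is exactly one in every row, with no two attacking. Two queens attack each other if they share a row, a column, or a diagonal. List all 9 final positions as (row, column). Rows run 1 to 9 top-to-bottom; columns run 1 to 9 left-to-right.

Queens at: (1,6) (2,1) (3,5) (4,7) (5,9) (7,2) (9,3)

Row 6: attacked by (1,6)→{1,6}; (2,1)→{1,5}; (3,5)→{2,5,8}; (4,7)→{5,7,9}; (5,9)→{8,9}; (7,2)→{1,2,3}; (9,3)→{3,6}. Safe: 4. Place at column 4.
Row 8: attacked by (1,6)→{6}; (2,1)→{1,7}; (3,5)→{5}; (4,7)→{3,7}; (5,9)→{6,9}; (6,4)→{2,4,6}; (7,2)→{1,2,3}; (9,3)→{2,3,4}. Safe: 8. Place at column 8.
Columns [6, 1, 5, 7, 9, 4, 2, 8, 3], r−c [-5, 1, -2, -3, -4, 2, 5, 0, 6], r+c [7, 3, 8, 11, 14, 10, 9, 16, 12] are all distinct, so no two queens attack.

(1,6) (2,1) (3,5) (4,7) (5,9) (6,4) (7,2) (8,8) (9,3)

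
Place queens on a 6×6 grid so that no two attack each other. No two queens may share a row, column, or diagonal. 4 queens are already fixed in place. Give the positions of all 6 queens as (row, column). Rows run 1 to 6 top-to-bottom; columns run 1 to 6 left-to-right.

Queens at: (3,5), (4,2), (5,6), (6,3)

Row 1: attacked by (3,5)→{3,5}; (4,2)→{2,5}; (5,6)→{2,6}; (6,3)→{3}. Safe: 1, 4. Place at column 4.
Row 2: attacked by (1,4)→{3,4,5}; (3,5)→{4,5,6}; (4,2)→{2,4}; (5,6)→{3,6}; (6,3)→{3}. Safe: 1. Place at column 1.
Columns [4, 1, 5, 2, 6, 3], r−c [-3, 1, -2, 2, -1, 3], r+c [5, 3, 8, 6, 11, 9] are all distinct, so no two queens attack.

(1,4) (2,1) (3,5) (4,2) (5,6) (6,3)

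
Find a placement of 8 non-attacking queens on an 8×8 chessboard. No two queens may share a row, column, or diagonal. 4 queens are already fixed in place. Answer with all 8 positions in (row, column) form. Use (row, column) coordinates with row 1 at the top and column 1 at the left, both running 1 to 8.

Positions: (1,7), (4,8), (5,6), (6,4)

Row 2: attacked by (1,7)→{6,7,8}; (4,8)→{6,8}; (5,6)→{3,6}; (6,4)→{4,8}. Safe: 1, 2, 5. Place at column 1.
Row 3: attacked by (1,7)→{5,7}; (2,1)→{1,2}; (4,8)→{7,8}; (5,6)→{4,6,8}; (6,4)→{1,4,7}. Safe: 3. Place at column 3.
Row 7: attacked by (1,7)→{1,7}; (2,1)→{1,6}; (3,3)→{3,7}; (4,8)→{5,8}; (5,6)→{4,6,8}; (6,4)→{3,4,5}. Safe: 2. Place at column 2.
Row 8: attacked by (1,7)→{7}; (2,1)→{1,7}; (3,3)→{3,8}; (4,8)→{4,8}; (5,6)→{3,6}; (6,4)→{2,4,6}; (7,2)→{1,2,3}. Safe: 5. Place at column 5.
Columns [7, 1, 3, 8, 6, 4, 2, 5], r−c [-6, 1, 0, -4, -1, 2, 5, 3], r+c [8, 3, 6, 12, 11, 10, 9, 13] are all distinct, so no two queens attack.

(1,7) (2,1) (3,3) (4,8) (5,6) (6,4) (7,2) (8,5)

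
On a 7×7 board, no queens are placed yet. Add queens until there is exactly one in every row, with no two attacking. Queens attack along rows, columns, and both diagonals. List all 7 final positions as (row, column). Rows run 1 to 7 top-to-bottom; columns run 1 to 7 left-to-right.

(1,1) (2,3) (3,5) (4,7) (5,2) (6,4) (7,6)

Row 1: Safe: 1, 2, 3, 4, 5, 6, 7. Place at column 1.
Row 2: attacked by (1,1)→{1,2}. Safe: 3, 4, 5, 6, 7. Place at column 3.
Row 3: attacked by (1,1)→{1,3}; (2,3)→{2,3,4}. Safe: 5, 6, 7. Place at column 5.
Row 4: attacked by (1,1)→{1,4}; (2,3)→{1,3,5}; (3,5)→{4,5,6}. Safe: 2, 7. Place at column 7.
Row 5: attacked by (1,1)→{1,5}; (2,3)→{3,6}; (3,5)→{3,5,7}; (4,7)→{6,7}. Safe: 2, 4. Place at column 2.
Row 6: attacked by (1,1)→{1,6}; (2,3)→{3,7}; (3,5)→{2,5}; (4,7)→{5,7}; (5,2)→{1,2,3}. Safe: 4. Place at column 4.
Row 7: attacked by (1,1)→{1,7}; (2,3)→{3}; (3,5)→{1,5}; (4,7)→{4,7}; (5,2)→{2,4}; (6,4)→{3,4,5}. Safe: 6. Place at column 6.
Columns [1, 3, 5, 7, 2, 4, 6], r−c [0, -1, -2, -3, 3, 2, 1], r+c [2, 5, 8, 11, 7, 10, 13] are all distinct, so no two queens attack.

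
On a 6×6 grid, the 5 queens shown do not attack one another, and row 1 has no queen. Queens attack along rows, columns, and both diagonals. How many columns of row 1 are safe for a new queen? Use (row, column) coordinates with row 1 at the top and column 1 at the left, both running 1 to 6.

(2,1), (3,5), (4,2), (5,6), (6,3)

(2,1) attacks row 1 at column 1 and diagonals 2.
(3,5) attacks row 1 at column 5 and diagonals 3.
(4,2) attacks row 1 at column 2 and diagonals 5.
(5,6) attacks row 1 at column 6 and diagonals 2.
(6,3) attacks row 1 at column 3.
Attacked columns: {1, 2, 3, 5, 6}. Safe: {4}.

1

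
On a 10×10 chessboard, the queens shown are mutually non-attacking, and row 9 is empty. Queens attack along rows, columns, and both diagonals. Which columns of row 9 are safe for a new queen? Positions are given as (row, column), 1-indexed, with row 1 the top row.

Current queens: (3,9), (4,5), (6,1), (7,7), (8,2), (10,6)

(3,9) attacks row 9 at column 9 and diagonals 3.
(4,5) attacks row 9 at column 5 and diagonals 10.
(6,1) attacks row 9 at column 1 and diagonals 4.
(7,7) attacks row 9 at column 7 and diagonals 5, 9.
(8,2) attacks row 9 at column 2 and diagonals 1, 3.
(10,6) attacks row 9 at column 6 and diagonals 5, 7.
Attacked columns: {1, 2, 3, 4, 5, 6, 7, 9, 10}. Safe: {8}.

columns 8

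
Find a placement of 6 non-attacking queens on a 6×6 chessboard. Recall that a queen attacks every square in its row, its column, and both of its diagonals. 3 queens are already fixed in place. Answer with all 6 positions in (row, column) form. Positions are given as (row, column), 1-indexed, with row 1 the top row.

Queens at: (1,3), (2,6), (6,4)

(1,3) (2,6) (3,2) (4,5) (5,1) (6,4)

Row 3: attacked by (1,3)→{1,3,5}; (2,6)→{5,6}; (6,4)→{1,4}. Safe: 2. Place at column 2.
Row 4: attacked by (1,3)→{3,6}; (2,6)→{4,6}; (3,2)→{1,2,3}; (6,4)→{2,4,6}. Safe: 5. Place at column 5.
Row 5: attacked by (1,3)→{3}; (2,6)→{3,6}; (3,2)→{2,4}; (4,5)→{4,5,6}; (6,4)→{3,4,5}. Safe: 1. Place at column 1.
Columns [3, 6, 2, 5, 1, 4], r−c [-2, -4, 1, -1, 4, 2], r+c [4, 8, 5, 9, 6, 10] are all distinct, so no two queens attack.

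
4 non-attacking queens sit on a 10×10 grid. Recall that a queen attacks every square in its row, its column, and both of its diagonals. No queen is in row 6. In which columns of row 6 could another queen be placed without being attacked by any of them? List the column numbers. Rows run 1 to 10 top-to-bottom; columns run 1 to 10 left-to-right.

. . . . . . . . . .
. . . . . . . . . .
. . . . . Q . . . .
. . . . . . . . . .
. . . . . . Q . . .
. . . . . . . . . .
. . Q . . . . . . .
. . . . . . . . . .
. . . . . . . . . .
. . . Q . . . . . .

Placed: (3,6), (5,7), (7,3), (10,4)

(3,6) attacks row 6 at column 6 and diagonals 3, 9.
(5,7) attacks row 6 at column 7 and diagonals 6, 8.
(7,3) attacks row 6 at column 3 and diagonals 2, 4.
(10,4) attacks row 6 at column 4 and diagonals 8.
Attacked columns: {2, 3, 4, 6, 7, 8, 9}. Safe: {1, 5, 10}.

columns 1, 5, 10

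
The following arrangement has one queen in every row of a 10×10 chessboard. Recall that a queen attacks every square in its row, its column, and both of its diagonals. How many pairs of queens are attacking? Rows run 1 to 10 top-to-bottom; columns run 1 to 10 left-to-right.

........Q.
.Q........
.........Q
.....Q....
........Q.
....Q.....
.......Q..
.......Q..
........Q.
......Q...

Same column: (1,9)–(5,9) (column 9); (1,9)–(9,9) (column 9); (5,9)–(9,9) (column 9); (7,8)–(8,8) (column 8).
Same diagonal: (1,9)–(4,6) (|1−4| = |9−6| = 3); (2,2)–(8,8) (|2−8| = |2−8| = 6); (2,2)–(9,9) (|2−9| = |2−9| = 7); (8,8)–(9,9) (|8−9| = |8−9| = 1).
Total attacking pairs: 8.

8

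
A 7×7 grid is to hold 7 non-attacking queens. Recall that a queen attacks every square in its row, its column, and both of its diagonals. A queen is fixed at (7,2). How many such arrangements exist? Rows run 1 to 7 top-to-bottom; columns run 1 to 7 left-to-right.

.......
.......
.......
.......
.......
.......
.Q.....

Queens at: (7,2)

Branch on row 1: col 1 → 0; col 3 → 0; col 4 → 1; col 5 → 1; col 6 → 4; col 7 → 1.
Sum: 0 + 0 + 1 + 1 + 4 + 1 = 7.

7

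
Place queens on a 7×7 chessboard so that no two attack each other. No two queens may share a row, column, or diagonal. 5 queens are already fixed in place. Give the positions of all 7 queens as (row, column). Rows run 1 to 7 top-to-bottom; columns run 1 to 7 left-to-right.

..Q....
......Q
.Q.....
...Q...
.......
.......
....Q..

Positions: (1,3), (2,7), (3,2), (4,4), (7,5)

Row 5: attacked by (1,3)→{3,7}; (2,7)→{4,7}; (3,2)→{2,4}; (4,4)→{3,4,5}; (7,5)→{3,5,7}. Safe: 1, 6. Place at column 6.
Row 6: attacked by (1,3)→{3}; (2,7)→{3,7}; (3,2)→{2,5}; (4,4)→{2,4,6}; (5,6)→{5,6,7}; (7,5)→{4,5,6}. Safe: 1. Place at column 1.
Columns [3, 7, 2, 4, 6, 1, 5], r−c [-2, -5, 1, 0, -1, 5, 2], r+c [4, 9, 5, 8, 11, 7, 12] are all distinct, so no two queens attack.

(1,3) (2,7) (3,2) (4,4) (5,6) (6,1) (7,5)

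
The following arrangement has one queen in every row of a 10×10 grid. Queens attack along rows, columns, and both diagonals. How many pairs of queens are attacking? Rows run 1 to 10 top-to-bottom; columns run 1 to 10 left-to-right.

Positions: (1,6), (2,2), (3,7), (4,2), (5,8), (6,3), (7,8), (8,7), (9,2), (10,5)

Same column: (2,2)–(4,2) (column 2); (2,2)–(9,2) (column 2); (3,7)–(8,7) (column 7); (4,2)–(9,2) (column 2); (5,8)–(7,8) (column 8).
Same diagonal: (7,8)–(8,7) (|7−8| = |8−7| = 1); (7,8)–(10,5) (|7−10| = |8−5| = 3); (8,7)–(10,5) (|8−10| = |7−5| = 2).
Total attacking pairs: 8.

8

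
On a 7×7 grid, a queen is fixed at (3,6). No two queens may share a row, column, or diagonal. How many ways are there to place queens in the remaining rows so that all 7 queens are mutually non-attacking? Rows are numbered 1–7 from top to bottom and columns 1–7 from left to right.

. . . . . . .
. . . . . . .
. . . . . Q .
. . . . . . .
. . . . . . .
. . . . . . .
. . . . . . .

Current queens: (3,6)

6

Branch on row 1: col 1 → 0; col 2 → 1; col 3 → 2; col 5 → 2; col 7 → 1.
Sum: 0 + 1 + 2 + 2 + 1 = 6.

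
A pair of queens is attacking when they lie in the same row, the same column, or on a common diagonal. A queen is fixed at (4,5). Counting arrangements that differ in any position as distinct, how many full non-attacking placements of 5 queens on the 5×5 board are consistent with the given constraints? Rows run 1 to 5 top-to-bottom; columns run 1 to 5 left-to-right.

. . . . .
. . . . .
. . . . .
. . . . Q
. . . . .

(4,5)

2

Branch on row 1: col 1 → 1; col 3 → 0; col 4 → 1.
Sum: 1 + 0 + 1 = 2.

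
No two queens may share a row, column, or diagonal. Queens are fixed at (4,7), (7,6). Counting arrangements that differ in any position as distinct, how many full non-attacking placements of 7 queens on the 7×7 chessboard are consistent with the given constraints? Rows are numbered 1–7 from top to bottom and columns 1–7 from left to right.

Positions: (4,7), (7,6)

2

Branch on row 1: col 1 → 1; col 2 → 1; col 3 → 0; col 5 → 0.
Sum: 1 + 1 + 0 + 0 = 2.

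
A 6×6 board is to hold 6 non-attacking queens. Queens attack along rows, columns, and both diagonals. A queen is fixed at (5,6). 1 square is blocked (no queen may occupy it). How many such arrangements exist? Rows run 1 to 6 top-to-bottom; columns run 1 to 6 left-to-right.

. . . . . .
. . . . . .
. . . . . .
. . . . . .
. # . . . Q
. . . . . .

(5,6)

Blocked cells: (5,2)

1

Branch on row 1: col 1 → 0; col 3 → 0; col 4 → 1; col 5 → 0.
Sum: 0 + 0 + 1 + 0 = 1.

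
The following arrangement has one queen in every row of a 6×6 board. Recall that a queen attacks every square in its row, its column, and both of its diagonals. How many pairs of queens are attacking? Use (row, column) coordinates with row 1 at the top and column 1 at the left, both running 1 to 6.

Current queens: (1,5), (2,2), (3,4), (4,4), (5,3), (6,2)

Same column: (2,2)–(6,2) (column 2); (3,4)–(4,4) (column 4).
Same diagonal: (2,2)–(4,4) (|2−4| = |2−4| = 2); (4,4)–(5,3) (|4−5| = |4−3| = 1); (4,4)–(6,2) (|4−6| = |4−2| = 2); (5,3)–(6,2) (|5−6| = |3−2| = 1).
Total attacking pairs: 6.

6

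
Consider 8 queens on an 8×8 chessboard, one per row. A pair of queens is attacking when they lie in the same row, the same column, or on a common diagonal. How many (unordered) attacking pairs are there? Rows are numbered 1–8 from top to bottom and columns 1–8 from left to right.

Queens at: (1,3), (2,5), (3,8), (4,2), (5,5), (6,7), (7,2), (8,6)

Same column: (2,5)–(5,5) (column 5); (4,2)–(7,2) (column 2).
Same diagonal: (4,2)–(8,6) (|4−8| = |2−6| = 4).
Total attacking pairs: 3.

3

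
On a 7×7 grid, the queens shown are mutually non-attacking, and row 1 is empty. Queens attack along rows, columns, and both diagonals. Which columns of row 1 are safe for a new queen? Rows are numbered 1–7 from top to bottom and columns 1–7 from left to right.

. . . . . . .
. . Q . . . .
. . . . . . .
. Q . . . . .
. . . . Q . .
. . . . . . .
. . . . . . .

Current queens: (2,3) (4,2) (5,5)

(2,3) attacks row 1 at column 3 and diagonals 2, 4.
(4,2) attacks row 1 at column 2 and diagonals 5.
(5,5) attacks row 1 at column 5 and diagonals 1.
Attacked columns: {1, 2, 3, 4, 5}. Safe: {6, 7}.

columns 6, 7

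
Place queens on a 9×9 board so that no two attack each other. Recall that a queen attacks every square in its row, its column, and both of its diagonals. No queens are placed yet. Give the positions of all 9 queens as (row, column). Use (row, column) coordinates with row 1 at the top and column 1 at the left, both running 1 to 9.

(1,7) (2,9) (3,4) (4,2) (5,5) (6,8) (7,6) (8,1) (9,3)

Row 1: Safe: 1, 2, 3, 4, 5, 6, 7, 8, 9. Place at column 7.
Row 2: attacked by (1,7)→{6,7,8}. Safe: 1, 2, 3, 4, 5, 9. Place at column 9.
Row 3: attacked by (1,7)→{5,7,9}; (2,9)→{8,9}. Safe: 1, 2, 3, 4, 6. Place at column 4.
Row 4: attacked by (1,7)→{4,7}; (2,9)→{7,9}; (3,4)→{3,4,5}. Safe: 1, 2, 6, 8. Place at column 2.
Row 5: attacked by (1,7)→{3,7}; (2,9)→{6,9}; (3,4)→{2,4,6}; (4,2)→{1,2,3}. Safe: 5, 8. Place at column 5.
Row 6: attacked by (1,7)→{2,7}; (2,9)→{5,9}; (3,4)→{1,4,7}; (4,2)→{2,4}; (5,5)→{4,5,6}. Safe: 3, 8. Place at column 8.
Row 7: attacked by (1,7)→{1,7}; (2,9)→{4,9}; (3,4)→{4,8}; (4,2)→{2,5}; (5,5)→{3,5,7}; (6,8)→{7,8,9}. Safe: 6. Place at column 6.
Row 8: attacked by (1,7)→{7}; (2,9)→{3,9}; (3,4)→{4,9}; (4,2)→{2,6}; (5,5)→{2,5,8}; (6,8)→{6,8}; (7,6)→{5,6,7}. Safe: 1. Place at column 1.
Row 9: attacked by (1,7)→{7}; (2,9)→{2,9}; (3,4)→{4}; (4,2)→{2,7}; (5,5)→{1,5,9}; (6,8)→{5,8}; (7,6)→{4,6,8}; (8,1)→{1,2}. Safe: 3. Place at column 3.
Columns [7, 9, 4, 2, 5, 8, 6, 1, 3], r−c [-6, -7, -1, 2, 0, -2, 1, 7, 6], r+c [8, 11, 7, 6, 10, 14, 13, 9, 12] are all distinct, so no two queens attack.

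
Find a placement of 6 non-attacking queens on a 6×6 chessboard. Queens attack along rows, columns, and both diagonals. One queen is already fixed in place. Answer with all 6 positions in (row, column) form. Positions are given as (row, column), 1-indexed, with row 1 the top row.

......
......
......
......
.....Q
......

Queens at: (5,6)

(1,4) (2,1) (3,5) (4,2) (5,6) (6,3)

Row 1: attacked by (5,6)→{2,6}. Safe: 1, 3, 4, 5. Place at column 4.
Row 2: attacked by (1,4)→{3,4,5}; (5,6)→{3,6}. Safe: 1, 2. Place at column 1.
Row 3: attacked by (1,4)→{2,4,6}; (2,1)→{1,2}; (5,6)→{4,6}. Safe: 3, 5. Place at column 5.
Row 4: attacked by (1,4)→{1,4}; (2,1)→{1,3}; (3,5)→{4,5,6}; (5,6)→{5,6}. Safe: 2. Place at column 2.
Row 6: attacked by (1,4)→{4}; (2,1)→{1,5}; (3,5)→{2,5}; (4,2)→{2,4}; (5,6)→{5,6}. Safe: 3. Place at column 3.
Columns [4, 1, 5, 2, 6, 3], r−c [-3, 1, -2, 2, -1, 3], r+c [5, 3, 8, 6, 11, 9] are all distinct, so no two queens attack.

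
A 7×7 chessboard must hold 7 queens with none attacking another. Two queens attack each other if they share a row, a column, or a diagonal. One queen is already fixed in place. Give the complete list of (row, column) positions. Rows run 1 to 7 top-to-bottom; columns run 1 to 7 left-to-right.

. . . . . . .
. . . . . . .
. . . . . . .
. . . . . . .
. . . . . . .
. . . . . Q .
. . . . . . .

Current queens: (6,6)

(1,7) (2,4) (3,1) (4,5) (5,2) (6,6) (7,3)

Row 1: attacked by (6,6)→{1,6}. Safe: 2, 3, 4, 5, 7. Place at column 7.
Row 2: attacked by (1,7)→{6,7}; (6,6)→{2,6}. Safe: 1, 3, 4, 5. Place at column 4.
Row 3: attacked by (1,7)→{5,7}; (2,4)→{3,4,5}; (6,6)→{3,6}. Safe: 1, 2. Place at column 1.
Row 4: attacked by (1,7)→{4,7}; (2,4)→{2,4,6}; (3,1)→{1,2}; (6,6)→{4,6}. Safe: 3, 5. Place at column 5.
Row 5: attacked by (1,7)→{3,7}; (2,4)→{1,4,7}; (3,1)→{1,3}; (4,5)→{4,5,6}; (6,6)→{5,6,7}. Safe: 2. Place at column 2.
Row 7: attacked by (1,7)→{1,7}; (2,4)→{4}; (3,1)→{1,5}; (4,5)→{2,5}; (5,2)→{2,4}; (6,6)→{5,6,7}. Safe: 3. Place at column 3.
Columns [7, 4, 1, 5, 2, 6, 3], r−c [-6, -2, 2, -1, 3, 0, 4], r+c [8, 6, 4, 9, 7, 12, 10] are all distinct, so no two queens attack.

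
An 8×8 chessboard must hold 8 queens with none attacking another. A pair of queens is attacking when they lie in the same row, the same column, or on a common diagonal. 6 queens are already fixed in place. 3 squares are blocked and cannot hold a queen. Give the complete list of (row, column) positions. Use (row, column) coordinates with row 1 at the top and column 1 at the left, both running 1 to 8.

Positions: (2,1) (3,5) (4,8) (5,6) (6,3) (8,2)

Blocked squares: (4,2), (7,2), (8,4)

Row 1: attacked by (2,1)→{1,2}; (3,5)→{3,5,7}; (4,8)→{5,8}; (5,6)→{2,6}; (6,3)→{3,8}; (8,2)→{2}. Safe: 4. Place at column 4.
Row 7: attacked by (1,4)→{4}; (2,1)→{1,6}; (3,5)→{1,5}; (4,8)→{5,8}; (5,6)→{4,6,8}; (6,3)→{2,3,4}; (8,2)→{1,2,3}. Blocked: 2. Safe: 7. Place at column 7.
Columns [4, 1, 5, 8, 6, 3, 7, 2], r−c [-3, 1, -2, -4, -1, 3, 0, 6], r+c [5, 3, 8, 12, 11, 9, 14, 10] are all distinct, so no two queens attack.

(1,4) (2,1) (3,5) (4,8) (5,6) (6,3) (7,7) (8,2)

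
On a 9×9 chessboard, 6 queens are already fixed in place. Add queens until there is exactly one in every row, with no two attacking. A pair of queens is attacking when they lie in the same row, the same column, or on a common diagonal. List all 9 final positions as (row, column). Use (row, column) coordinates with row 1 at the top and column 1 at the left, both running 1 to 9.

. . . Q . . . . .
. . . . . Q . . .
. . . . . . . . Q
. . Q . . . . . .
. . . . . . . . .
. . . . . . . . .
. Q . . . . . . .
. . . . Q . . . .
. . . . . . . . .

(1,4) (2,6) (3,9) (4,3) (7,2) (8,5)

(1,4) (2,6) (3,9) (4,3) (5,1) (6,8) (7,2) (8,5) (9,7)

Row 5: attacked by (1,4)→{4,8}; (2,6)→{3,6,9}; (3,9)→{7,9}; (4,3)→{2,3,4}; (7,2)→{2,4}; (8,5)→{2,5,8}. Safe: 1. Place at column 1.
Row 6: attacked by (1,4)→{4,9}; (2,6)→{2,6}; (3,9)→{6,9}; (4,3)→{1,3,5}; (5,1)→{1,2}; (7,2)→{1,2,3}; (8,5)→{3,5,7}. Safe: 8. Place at column 8.
Row 9: attacked by (1,4)→{4}; (2,6)→{6}; (3,9)→{3,9}; (4,3)→{3,8}; (5,1)→{1,5}; (6,8)→{5,8}; (7,2)→{2,4}; (8,5)→{4,5,6}. Safe: 7. Place at column 7.
Columns [4, 6, 9, 3, 1, 8, 2, 5, 7], r−c [-3, -4, -6, 1, 4, -2, 5, 3, 2], r+c [5, 8, 12, 7, 6, 14, 9, 13, 16] are all distinct, so no two queens attack.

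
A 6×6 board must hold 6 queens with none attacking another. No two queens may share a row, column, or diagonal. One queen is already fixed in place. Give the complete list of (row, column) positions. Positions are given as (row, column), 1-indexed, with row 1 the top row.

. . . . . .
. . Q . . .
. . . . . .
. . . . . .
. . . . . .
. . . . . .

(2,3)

Row 1: attacked by (2,3)→{2,3,4}. Safe: 1, 5, 6. Place at column 5.
Row 3: attacked by (1,5)→{3,5}; (2,3)→{2,3,4}. Safe: 1, 6. Place at column 1.
Row 4: attacked by (1,5)→{2,5}; (2,3)→{1,3,5}; (3,1)→{1,2}. Safe: 4, 6. Place at column 6.
Row 5: attacked by (1,5)→{1,5}; (2,3)→{3,6}; (3,1)→{1,3}; (4,6)→{5,6}. Safe: 2, 4. Place at column 4.
Row 6: attacked by (1,5)→{5}; (2,3)→{3}; (3,1)→{1,4}; (4,6)→{4,6}; (5,4)→{3,4,5}. Safe: 2. Place at column 2.
Columns [5, 3, 1, 6, 4, 2], r−c [-4, -1, 2, -2, 1, 4], r+c [6, 5, 4, 10, 9, 8] are all distinct, so no two queens attack.

(1,5) (2,3) (3,1) (4,6) (5,4) (6,2)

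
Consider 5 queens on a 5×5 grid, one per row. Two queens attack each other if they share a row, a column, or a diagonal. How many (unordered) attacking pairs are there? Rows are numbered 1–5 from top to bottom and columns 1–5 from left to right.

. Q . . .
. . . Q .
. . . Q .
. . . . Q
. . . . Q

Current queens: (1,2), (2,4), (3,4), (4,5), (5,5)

Same column: (2,4)–(3,4) (column 4); (4,5)–(5,5) (column 5).
Same diagonal: (1,2)–(3,4) (|1−3| = |2−4| = 2); (1,2)–(4,5) (|1−4| = |2−5| = 3); (3,4)–(4,5) (|3−4| = |4−5| = 1).
Total attacking pairs: 5.

5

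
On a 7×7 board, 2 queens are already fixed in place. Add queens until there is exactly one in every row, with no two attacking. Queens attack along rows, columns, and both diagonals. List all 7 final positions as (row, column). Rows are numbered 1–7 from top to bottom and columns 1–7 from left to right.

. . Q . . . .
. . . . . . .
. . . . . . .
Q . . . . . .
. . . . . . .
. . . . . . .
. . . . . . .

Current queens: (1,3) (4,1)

Row 2: attacked by (1,3)→{2,3,4}; (4,1)→{1,3}. Safe: 5, 6, 7. Place at column 7.
Row 3: attacked by (1,3)→{1,3,5}; (2,7)→{6,7}; (4,1)→{1,2}. Safe: 4. Place at column 4.
Row 5: attacked by (1,3)→{3,7}; (2,7)→{4,7}; (3,4)→{2,4,6}; (4,1)→{1,2}. Safe: 5. Place at column 5.
Row 6: attacked by (1,3)→{3}; (2,7)→{3,7}; (3,4)→{1,4,7}; (4,1)→{1,3}; (5,5)→{4,5,6}. Safe: 2. Place at column 2.
Row 7: attacked by (1,3)→{3}; (2,7)→{2,7}; (3,4)→{4}; (4,1)→{1,4}; (5,5)→{3,5,7}; (6,2)→{1,2,3}. Safe: 6. Place at column 6.
Columns [3, 7, 4, 1, 5, 2, 6], r−c [-2, -5, -1, 3, 0, 4, 1], r+c [4, 9, 7, 5, 10, 8, 13] are all distinct, so no two queens attack.

(1,3) (2,7) (3,4) (4,1) (5,5) (6,2) (7,6)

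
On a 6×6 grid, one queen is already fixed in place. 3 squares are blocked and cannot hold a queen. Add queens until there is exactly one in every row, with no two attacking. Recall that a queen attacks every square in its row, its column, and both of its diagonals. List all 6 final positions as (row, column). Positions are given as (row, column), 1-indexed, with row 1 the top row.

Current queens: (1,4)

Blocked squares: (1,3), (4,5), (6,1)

Row 2: attacked by (1,4)→{3,4,5}. Safe: 1, 2, 6. Place at column 1.
Row 3: attacked by (1,4)→{2,4,6}; (2,1)→{1,2}. Safe: 3, 5. Place at column 5.
Row 4: attacked by (1,4)→{1,4}; (2,1)→{1,3}; (3,5)→{4,5,6}. Blocked: 5. Safe: 2. Place at column 2.
Row 5: attacked by (1,4)→{4}; (2,1)→{1,4}; (3,5)→{3,5}; (4,2)→{1,2,3}. Safe: 6. Place at column 6.
Row 6: attacked by (1,4)→{4}; (2,1)→{1,5}; (3,5)→{2,5}; (4,2)→{2,4}; (5,6)→{5,6}. Blocked: 1. Safe: 3. Place at column 3.
Columns [4, 1, 5, 2, 6, 3], r−c [-3, 1, -2, 2, -1, 3], r+c [5, 3, 8, 6, 11, 9] are all distinct, so no two queens attack.

(1,4) (2,1) (3,5) (4,2) (5,6) (6,3)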